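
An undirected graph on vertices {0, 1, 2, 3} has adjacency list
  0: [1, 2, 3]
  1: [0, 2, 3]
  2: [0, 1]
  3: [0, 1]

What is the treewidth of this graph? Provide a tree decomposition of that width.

Treewidth 2.
One such decomposition:
Bags: B1 = {0, 1, 2}  B2 = {0, 1, 3}
Tree: B1–B2

The largest bag has 3 vertices, giving width 2; this decomposition certifies tw(G) ≤ 2. Conversely, {0, 1, 2} is a clique of size 3, and the vertices of any clique must share a bag in every tree decomposition; so some bag has ≥ 3 vertices and tw(G) ≥ 2. The upper and lower bounds meet at 2, so that is the treewidth.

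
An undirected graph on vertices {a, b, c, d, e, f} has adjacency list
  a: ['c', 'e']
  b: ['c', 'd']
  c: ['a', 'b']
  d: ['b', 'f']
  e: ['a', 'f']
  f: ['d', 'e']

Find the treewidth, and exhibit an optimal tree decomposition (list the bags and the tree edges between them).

Each bag holds 3 vertices, so the decomposition has width 2, which upper-bounds the treewidth. The edges a–e–f–d–b–c–a form a cycle, so G is not a tree and its treewidth is at least 2. Combining the bounds, tw(G) = 2.

Treewidth 2.
Bags: B1 = {a, e, f}  B2 = {a, d, f}  B3 = {a, b, d}  B4 = {a, b, c}
Tree: B1–B2, B2–B3, B3–B4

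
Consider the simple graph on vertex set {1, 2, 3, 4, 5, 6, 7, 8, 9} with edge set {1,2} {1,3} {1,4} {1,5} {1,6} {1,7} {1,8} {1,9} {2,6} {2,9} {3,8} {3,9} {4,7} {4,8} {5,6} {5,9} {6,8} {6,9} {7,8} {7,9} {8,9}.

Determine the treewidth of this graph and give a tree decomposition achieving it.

Each bag holds 4 vertices, so the decomposition has width 3, which upper-bounds the treewidth. Conversely, {1, 3, 8, 9} is a clique of size 4, and the vertices of any clique must share a bag in every tree decomposition; so some bag has ≥ 4 vertices and tw(G) ≥ 3. Hence tw(G) = 3 exactly.

Treewidth 3.
One such decomposition:
Bags: B1 = {1, 7, 8, 9}  B2 = {1, 6, 8, 9}  B3 = {1, 3, 8, 9}  B4 = {1, 5, 6, 9}  B5 = {1, 4, 7, 8}  B6 = {1, 2, 6, 9}
Tree: B1–B2, B1–B3, B2–B4, B1–B5, B4–B6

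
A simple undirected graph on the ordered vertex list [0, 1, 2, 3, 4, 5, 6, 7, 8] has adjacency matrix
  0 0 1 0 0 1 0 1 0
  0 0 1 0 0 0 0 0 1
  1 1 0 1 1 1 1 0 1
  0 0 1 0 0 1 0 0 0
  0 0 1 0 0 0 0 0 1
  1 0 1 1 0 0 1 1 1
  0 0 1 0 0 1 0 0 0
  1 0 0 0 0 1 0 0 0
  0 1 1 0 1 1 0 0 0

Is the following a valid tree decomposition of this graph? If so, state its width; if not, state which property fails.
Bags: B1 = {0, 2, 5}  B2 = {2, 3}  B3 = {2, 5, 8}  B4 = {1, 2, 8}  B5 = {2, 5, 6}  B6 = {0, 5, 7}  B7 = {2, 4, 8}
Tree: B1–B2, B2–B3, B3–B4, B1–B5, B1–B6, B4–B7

No — edge (5,3) lies in no bag.

A tree decomposition must satisfy three properties: every vertex lies in some bag; for every edge, both endpoints lie together in some bag; and for every vertex, the bags containing it form a connected subtree. Here edge (5,3) lies in no bag, so the decomposition is invalid.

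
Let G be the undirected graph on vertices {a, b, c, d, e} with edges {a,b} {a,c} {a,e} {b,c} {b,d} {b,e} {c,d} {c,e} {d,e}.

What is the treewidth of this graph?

3

A width-3 tree decomposition is:
Bags: B1 = {a, b, c, e}  B2 = {b, c, d, e}
Tree: B1–B2
Each bag holds 4 vertices, so the decomposition has width 3, which upper-bounds the treewidth. For the lower bound, the 4 vertices {b, c, d, e} are pairwise adjacent, and any tree decomposition puts a clique entirely inside one bag — forcing width ≥ 3. The upper and lower bounds meet at 3, so that is the treewidth.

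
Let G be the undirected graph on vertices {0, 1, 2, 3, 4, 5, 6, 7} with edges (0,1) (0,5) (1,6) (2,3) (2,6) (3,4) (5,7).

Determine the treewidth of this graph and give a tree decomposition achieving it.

Every bag has size at most 2, so the width is 2 − 1 = 1 and tw(G) ≤ 1. Any graph with an edge has treewidth ≥ 1, and G has the edge 7–5. Combining the bounds, tw(G) = 1.

Treewidth 1.
One optimal decomposition is:
Bags: B1 = {5, 7}  B2 = {0, 5}  B3 = {0, 1}  B4 = {1, 6}  B5 = {2, 6}  B6 = {2, 3}  B7 = {3, 4}
Tree: B1–B2, B2–B3, B3–B4, B4–B5, B5–B6, B6–B7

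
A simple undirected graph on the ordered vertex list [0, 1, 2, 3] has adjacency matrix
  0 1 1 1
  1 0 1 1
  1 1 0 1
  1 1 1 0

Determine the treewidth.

3

A width-3 tree decomposition is:
Bags: B1 = {0, 1, 2, 3}
Tree: (single bag)
With just one bag of size 4, the width is 4 − 1 = 3, so tw(G) ≤ 3. Conversely, {0, 1, 2, 3} is a clique of size 4, and the vertices of any clique must share a bag in every tree decomposition; so some bag has ≥ 4 vertices and tw(G) ≥ 3. The upper and lower bounds meet at 3, so that is the treewidth.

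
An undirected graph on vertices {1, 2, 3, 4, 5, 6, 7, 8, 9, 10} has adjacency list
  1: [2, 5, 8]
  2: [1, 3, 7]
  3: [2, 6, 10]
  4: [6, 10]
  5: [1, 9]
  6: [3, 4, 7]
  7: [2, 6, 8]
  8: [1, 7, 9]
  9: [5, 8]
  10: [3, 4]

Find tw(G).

2

A width-2 tree decomposition is:
Bags: B1 = {5, 8, 9}  B2 = {1, 5, 8}  B3 = {1, 7, 8}  B4 = {1, 2, 7}  B5 = {2, 6, 7}  B6 = {2, 3, 6}  B7 = {3, 4, 6}  B8 = {3, 4, 10}
Tree: B1–B2, B2–B3, B3–B4, B4–B5, B5–B6, B6–B7, B7–B8
Each bag holds 3 vertices, so the decomposition has width 2, which upper-bounds the treewidth. The edges 9–5–1–8–9 form a cycle, so G is not a tree and its treewidth is at least 2. The upper and lower bounds meet at 2, so that is the treewidth.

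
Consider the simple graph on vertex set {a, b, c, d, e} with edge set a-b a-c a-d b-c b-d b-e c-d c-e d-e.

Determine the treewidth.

3

A width-3 tree decomposition is:
Bags: B1 = {b, c, d, e}  B2 = {a, b, c, d}
Tree: B1–B2
Every bag has size at most 4, so the width is 4 − 1 = 3 and tw(G) ≤ 3. On the other hand G contains the 4-clique {b, c, d, e}. A clique must lie in a single bag of any decomposition, so no decomposition can have width below 3. Hence tw(G) = 3 exactly.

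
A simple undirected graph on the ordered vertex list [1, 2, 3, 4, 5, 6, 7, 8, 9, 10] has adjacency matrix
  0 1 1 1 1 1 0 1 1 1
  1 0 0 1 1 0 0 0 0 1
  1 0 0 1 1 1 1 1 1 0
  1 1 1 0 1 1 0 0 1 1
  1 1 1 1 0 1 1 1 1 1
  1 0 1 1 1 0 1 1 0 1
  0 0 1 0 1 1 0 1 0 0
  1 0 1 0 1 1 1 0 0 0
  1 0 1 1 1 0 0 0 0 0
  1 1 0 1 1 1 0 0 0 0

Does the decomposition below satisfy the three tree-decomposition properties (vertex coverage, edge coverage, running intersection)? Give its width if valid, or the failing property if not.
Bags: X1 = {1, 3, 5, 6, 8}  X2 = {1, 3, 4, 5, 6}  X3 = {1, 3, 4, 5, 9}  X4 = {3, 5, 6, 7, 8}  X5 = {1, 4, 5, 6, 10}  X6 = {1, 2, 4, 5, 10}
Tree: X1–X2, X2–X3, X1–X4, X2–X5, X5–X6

Every vertex of G appears in some bag (union = {1, 2, 3, 4, 5, 6, 7, 8, 9, 10}); every edge is covered by a bag; and for each vertex v the set of bags containing v is connected in the bag tree. The decomposition is therefore valid. The largest bag has 5 vertices, so the width is 4.

Yes; width 4.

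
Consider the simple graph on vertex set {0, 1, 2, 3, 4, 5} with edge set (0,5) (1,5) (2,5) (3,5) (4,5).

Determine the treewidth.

1

A width-1 tree decomposition is:
Bags: B1 = {1, 5}  B2 = {2, 5}  B3 = {3, 5}  B4 = {0, 5}  B5 = {4, 5}
Tree: B1–B2, B2–B3, B1–B4, B3–B5
Every bag has size at most 2, so the width is 2 − 1 = 1 and tw(G) ≤ 1. Any graph with an edge has treewidth ≥ 1, and G has the edge 5–1. The upper and lower bounds meet at 1, so that is the treewidth.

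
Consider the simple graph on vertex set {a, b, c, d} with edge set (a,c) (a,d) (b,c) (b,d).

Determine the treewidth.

2

A width-2 tree decomposition is:
Bags: B1 = {b, c, d}  B2 = {a, c, d}
Tree: B1–B2
Each bag holds 3 vertices, so the decomposition has width 2, which upper-bounds the treewidth. Since d–b–c–a–d is a cycle in G, G is not acyclic. Forests are exactly the graphs of treewidth ≤ 1, so tw(G) ≥ 2. Hence tw(G) = 2 exactly.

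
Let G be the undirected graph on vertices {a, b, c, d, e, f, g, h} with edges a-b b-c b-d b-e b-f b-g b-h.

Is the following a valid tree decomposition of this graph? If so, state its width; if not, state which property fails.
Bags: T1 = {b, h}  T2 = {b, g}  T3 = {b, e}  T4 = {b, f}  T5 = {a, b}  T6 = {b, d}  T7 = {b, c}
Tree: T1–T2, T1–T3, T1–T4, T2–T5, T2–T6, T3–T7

Vertex coverage: the bags together contain {a, b, c, d, e, f, g, h}, the full vertex set. Edge coverage: each edge of G has both endpoints in at least one bag. Running intersection: for every vertex, the bags containing it form a connected subtree. All three properties hold, so this is a valid tree decomposition of width max|bag| − 1 = 1, and hence tw(G) ≤ 1.

Yes; width 1.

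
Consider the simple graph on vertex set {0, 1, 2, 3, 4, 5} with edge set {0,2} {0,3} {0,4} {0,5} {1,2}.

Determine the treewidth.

A width-1 tree decomposition is:
Bags: B1 = {0, 5}  B2 = {0, 3}  B3 = {0, 2}  B4 = {1, 2}  B5 = {0, 4}
Tree: B1–B2, B2–B3, B3–B4, B1–B5
The largest bag has 2 vertices, giving width 1; this decomposition certifies tw(G) ≤ 1. Any graph with an edge has treewidth ≥ 1, and G has the edge 0–5. Hence tw(G) = 1 exactly.

1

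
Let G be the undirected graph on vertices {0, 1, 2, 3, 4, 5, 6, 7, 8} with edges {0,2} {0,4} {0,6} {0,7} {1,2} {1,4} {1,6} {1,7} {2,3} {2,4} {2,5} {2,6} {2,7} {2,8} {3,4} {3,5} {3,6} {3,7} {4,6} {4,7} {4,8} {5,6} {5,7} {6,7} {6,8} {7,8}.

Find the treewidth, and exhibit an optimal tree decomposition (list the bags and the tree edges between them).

The largest bag has 5 vertices, giving width 4; this decomposition certifies tw(G) ≤ 4. For the lower bound, the 5 vertices {0, 2, 4, 6, 7} are pairwise adjacent, and any tree decomposition puts a clique entirely inside one bag — forcing width ≥ 4. Therefore the treewidth is 4.

Treewidth 4.
Bags: B1 = {2, 3, 5, 6, 7}  B2 = {2, 3, 4, 6, 7}  B3 = {1, 2, 4, 6, 7}  B4 = {0, 2, 4, 6, 7}  B5 = {2, 4, 6, 7, 8}
Tree: B1–B2, B2–B3, B3–B4, B2–B5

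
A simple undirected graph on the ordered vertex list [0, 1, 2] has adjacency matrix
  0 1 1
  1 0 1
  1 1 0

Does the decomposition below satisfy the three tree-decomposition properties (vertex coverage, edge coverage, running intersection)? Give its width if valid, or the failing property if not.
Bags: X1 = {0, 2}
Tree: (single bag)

No — vertex 1 appears in no bag.

A tree decomposition must satisfy three properties: every vertex lies in some bag; for every edge, both endpoints lie together in some bag; and for every vertex, the bags containing it form a connected subtree. Here vertex 1 appears in no bag, so the decomposition is invalid.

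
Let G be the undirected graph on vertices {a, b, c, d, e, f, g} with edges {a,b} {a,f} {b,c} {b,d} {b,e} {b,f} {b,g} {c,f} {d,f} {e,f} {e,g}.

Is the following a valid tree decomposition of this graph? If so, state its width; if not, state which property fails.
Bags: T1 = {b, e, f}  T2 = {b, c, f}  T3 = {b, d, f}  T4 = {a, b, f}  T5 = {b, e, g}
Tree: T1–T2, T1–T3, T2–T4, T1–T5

Every vertex of G appears in some bag (union = {a, b, c, d, e, f, g}); every edge is covered by a bag; and for each vertex v the set of bags containing v is connected in the bag tree. The decomposition is therefore valid. The largest bag has 3 vertices, so the width is 2.

Yes; width 2.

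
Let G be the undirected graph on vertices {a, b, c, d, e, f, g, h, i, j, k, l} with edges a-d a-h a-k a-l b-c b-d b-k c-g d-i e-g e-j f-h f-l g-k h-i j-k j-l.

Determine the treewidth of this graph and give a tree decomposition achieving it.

Treewidth 3.
One optimal decomposition is:
Bags: B1 = {b, c, e, g}  B2 = {b, e, g, k}  B3 = {b, e, j, k}  B4 = {b, d, j, k}  B5 = {a, d, j, k}  B6 = {a, d, j, l}  B7 = {a, d, i, l}  B8 = {a, h, i, l}  B9 = {f, h, i, l}
Tree: B1–B2, B2–B3, B3–B4, B4–B5, B5–B6, B6–B7, B7–B8, B8–B9

The largest bag has 4 vertices, giving width 3; this decomposition certifies tw(G) ≤ 3. For the lower bound: the 4 vertex sets {c,e,g}, {b}, {k}, {a,d,j,l} are disjoint, each induces a connected subgraph, and every pair is joined by at least one edge of G. Contracting each set to a single vertex therefore yields K_{4} as a minor, and since treewidth is minor-monotone, tw(G) ≥ tw(K_{4}) = 3. Therefore the treewidth is 3.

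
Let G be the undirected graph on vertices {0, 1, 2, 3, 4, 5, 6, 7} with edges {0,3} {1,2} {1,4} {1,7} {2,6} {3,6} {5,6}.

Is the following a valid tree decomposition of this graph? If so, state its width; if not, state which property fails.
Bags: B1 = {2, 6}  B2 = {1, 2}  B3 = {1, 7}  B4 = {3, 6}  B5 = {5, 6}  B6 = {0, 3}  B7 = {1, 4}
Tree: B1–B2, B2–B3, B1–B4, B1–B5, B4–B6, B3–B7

Vertex coverage: the bags together contain {0, 1, 2, 3, 4, 5, 6, 7}, the full vertex set. Edge coverage: each edge of G has both endpoints in at least one bag. Running intersection: for every vertex, the bags containing it form a connected subtree. All three properties hold, so this is a valid tree decomposition of width max|bag| − 1 = 1, and hence tw(G) ≤ 1.

Yes; width 1.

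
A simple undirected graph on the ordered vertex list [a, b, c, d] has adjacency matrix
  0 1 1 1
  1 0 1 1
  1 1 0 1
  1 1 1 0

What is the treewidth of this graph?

A width-3 tree decomposition is:
Bags: B1 = {a, b, c, d}
Tree: (single bag)
A single bag containing all 4 vertices is trivially a valid decomposition of width 3. On the other hand G contains the 4-clique {a, b, c, d}. A clique must lie in a single bag of any decomposition, so no decomposition can have width below 3. Combining the bounds, tw(G) = 3.

3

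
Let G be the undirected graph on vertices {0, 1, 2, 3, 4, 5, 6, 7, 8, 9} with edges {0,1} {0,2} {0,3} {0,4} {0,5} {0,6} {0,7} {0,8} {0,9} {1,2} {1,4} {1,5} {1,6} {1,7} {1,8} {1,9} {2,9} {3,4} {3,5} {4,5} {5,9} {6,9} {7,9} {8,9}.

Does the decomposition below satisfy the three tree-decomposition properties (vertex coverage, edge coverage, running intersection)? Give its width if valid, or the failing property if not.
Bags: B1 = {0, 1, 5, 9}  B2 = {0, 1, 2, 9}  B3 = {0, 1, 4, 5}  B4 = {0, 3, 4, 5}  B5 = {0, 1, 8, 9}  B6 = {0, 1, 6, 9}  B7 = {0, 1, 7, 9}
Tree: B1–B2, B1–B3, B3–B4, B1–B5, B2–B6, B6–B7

Yes; width 3.

Every vertex of G appears in some bag (union = {0, 1, 2, 3, 4, 5, 6, 7, 8, 9}); every edge is covered by a bag; and for each vertex v the set of bags containing v is connected in the bag tree. The decomposition is therefore valid. The largest bag has 4 vertices, so the width is 3.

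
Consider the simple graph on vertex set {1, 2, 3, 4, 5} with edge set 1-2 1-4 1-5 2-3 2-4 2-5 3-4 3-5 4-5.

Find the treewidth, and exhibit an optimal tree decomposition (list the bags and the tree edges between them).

Every bag has size at most 4, so the width is 4 − 1 = 3 and tw(G) ≤ 3. Conversely, {1, 2, 4, 5} is a clique of size 4, and the vertices of any clique must share a bag in every tree decomposition; so some bag has ≥ 4 vertices and tw(G) ≥ 3. Hence tw(G) = 3 exactly.

Treewidth 3.
One optimal decomposition is:
Bags: B1 = {2, 3, 4, 5}  B2 = {1, 2, 4, 5}
Tree: B1–B2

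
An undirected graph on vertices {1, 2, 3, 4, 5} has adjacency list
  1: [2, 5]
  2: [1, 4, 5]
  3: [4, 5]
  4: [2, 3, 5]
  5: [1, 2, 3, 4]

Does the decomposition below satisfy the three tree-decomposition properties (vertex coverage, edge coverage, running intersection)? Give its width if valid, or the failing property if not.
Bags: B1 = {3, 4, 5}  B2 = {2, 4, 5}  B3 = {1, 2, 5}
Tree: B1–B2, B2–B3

Yes; width 2.

Checking the three conditions: (i) the bags cover all of {1, 2, 3, 4, 5}; (ii) for each edge, some bag contains both endpoints; (iii) the bags containing any fixed vertex form a subtree. All hold, so the decomposition is valid with width 3 − 1 = 2.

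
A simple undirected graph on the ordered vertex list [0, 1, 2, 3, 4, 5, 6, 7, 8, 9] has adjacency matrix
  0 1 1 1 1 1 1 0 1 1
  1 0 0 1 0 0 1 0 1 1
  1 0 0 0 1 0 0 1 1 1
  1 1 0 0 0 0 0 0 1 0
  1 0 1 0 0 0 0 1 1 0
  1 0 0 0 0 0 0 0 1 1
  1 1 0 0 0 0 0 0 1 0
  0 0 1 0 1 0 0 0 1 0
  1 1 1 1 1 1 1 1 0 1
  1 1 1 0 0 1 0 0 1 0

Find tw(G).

3

A width-3 tree decomposition is:
Bags: B1 = {0, 2, 8, 9}  B2 = {0, 1, 8, 9}  B3 = {0, 5, 8, 9}  B4 = {0, 1, 3, 8}  B5 = {0, 2, 4, 8}  B6 = {2, 4, 7, 8}  B7 = {0, 1, 6, 8}
Tree: B1–B2, B2–B3, B2–B4, B1–B5, B5–B6, B2–B7
Each bag holds 4 vertices, so the decomposition has width 3, which upper-bounds the treewidth. Conversely, {0, 1, 8, 9} is a clique of size 4, and the vertices of any clique must share a bag in every tree decomposition; so some bag has ≥ 4 vertices and tw(G) ≥ 3. Hence tw(G) = 3 exactly.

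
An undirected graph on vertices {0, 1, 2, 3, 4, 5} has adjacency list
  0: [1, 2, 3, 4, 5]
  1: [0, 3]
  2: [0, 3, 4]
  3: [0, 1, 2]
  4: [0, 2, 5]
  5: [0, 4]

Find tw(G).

A width-2 tree decomposition is:
Bags: B1 = {0, 2, 4}  B2 = {0, 2, 3}  B3 = {0, 4, 5}  B4 = {0, 1, 3}
Tree: B1–B2, B1–B3, B2–B4
Every bag has size at most 3, so the width is 3 − 1 = 2 and tw(G) ≤ 2. Conversely, {0, 1, 3} is a clique of size 3, and the vertices of any clique must share a bag in every tree decomposition; so some bag has ≥ 3 vertices and tw(G) ≥ 2. Therefore the treewidth is 2.

2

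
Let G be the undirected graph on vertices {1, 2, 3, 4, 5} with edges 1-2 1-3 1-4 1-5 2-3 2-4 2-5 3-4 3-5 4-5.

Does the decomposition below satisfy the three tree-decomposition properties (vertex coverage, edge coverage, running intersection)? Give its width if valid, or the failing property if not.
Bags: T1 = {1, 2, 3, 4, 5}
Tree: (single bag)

Every vertex of G appears in some bag (union = {1, 2, 3, 4, 5}); every edge is covered by a bag; and for each vertex v the set of bags containing v is connected in the bag tree. The decomposition is therefore valid. The largest bag has 5 vertices, so the width is 4.

Yes; width 4.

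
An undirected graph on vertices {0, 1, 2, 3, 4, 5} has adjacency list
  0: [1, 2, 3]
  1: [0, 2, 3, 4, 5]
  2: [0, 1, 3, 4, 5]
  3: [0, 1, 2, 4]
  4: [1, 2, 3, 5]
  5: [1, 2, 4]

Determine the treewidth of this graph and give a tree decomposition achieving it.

Treewidth 3.
One optimal decomposition is:
Bags: B1 = {1, 2, 3, 4}  B2 = {0, 1, 2, 3}  B3 = {1, 2, 4, 5}
Tree: B1–B2, B1–B3

The largest bag has 4 vertices, giving width 3; this decomposition certifies tw(G) ≤ 3. Conversely, {0, 1, 2, 3} is a clique of size 4, and the vertices of any clique must share a bag in every tree decomposition; so some bag has ≥ 4 vertices and tw(G) ≥ 3. The upper and lower bounds meet at 3, so that is the treewidth.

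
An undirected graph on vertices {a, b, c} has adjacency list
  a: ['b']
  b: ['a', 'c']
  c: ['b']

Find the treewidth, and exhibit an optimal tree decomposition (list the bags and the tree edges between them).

Treewidth 1.
Bags: B1 = {b, c}  B2 = {a, b}
Tree: B1–B2

Every bag has size at most 2, so the width is 2 − 1 = 1 and tw(G) ≤ 1. G has an edge, so its treewidth is at least 1. The upper and lower bounds meet at 1, so that is the treewidth.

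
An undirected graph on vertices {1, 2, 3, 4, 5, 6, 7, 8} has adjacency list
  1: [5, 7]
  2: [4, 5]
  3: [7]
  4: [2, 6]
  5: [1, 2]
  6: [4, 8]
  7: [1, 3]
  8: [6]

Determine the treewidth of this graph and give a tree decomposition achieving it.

The largest bag has 2 vertices, giving width 1; this decomposition certifies tw(G) ≤ 1. G has an edge, so its treewidth is at least 1. The upper and lower bounds meet at 1, so that is the treewidth.

Treewidth 1.
One optimal decomposition is:
Bags: B1 = {6, 8}  B2 = {4, 6}  B3 = {2, 4}  B4 = {2, 5}  B5 = {1, 5}  B6 = {1, 7}  B7 = {3, 7}
Tree: B1–B2, B2–B3, B3–B4, B4–B5, B5–B6, B6–B7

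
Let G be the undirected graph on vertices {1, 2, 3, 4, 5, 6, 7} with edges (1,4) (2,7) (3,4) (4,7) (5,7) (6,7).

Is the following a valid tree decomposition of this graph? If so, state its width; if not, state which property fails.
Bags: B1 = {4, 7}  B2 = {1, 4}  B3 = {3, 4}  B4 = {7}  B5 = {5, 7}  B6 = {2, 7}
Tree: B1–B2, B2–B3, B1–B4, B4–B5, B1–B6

No — vertex 6 appears in no bag.

A tree decomposition must satisfy three properties: every vertex lies in some bag; for every edge, both endpoints lie together in some bag; and for every vertex, the bags containing it form a connected subtree. Here vertex 6 appears in no bag, so the decomposition is invalid.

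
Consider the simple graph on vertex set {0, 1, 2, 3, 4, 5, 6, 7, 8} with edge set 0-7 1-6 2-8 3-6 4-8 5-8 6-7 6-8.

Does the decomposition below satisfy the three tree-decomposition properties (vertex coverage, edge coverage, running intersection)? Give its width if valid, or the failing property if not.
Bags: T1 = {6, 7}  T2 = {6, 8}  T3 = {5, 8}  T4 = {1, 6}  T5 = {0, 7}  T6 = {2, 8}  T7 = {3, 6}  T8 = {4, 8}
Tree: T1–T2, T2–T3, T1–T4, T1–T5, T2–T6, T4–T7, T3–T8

Vertex coverage: the bags together contain {0, 1, 2, 3, 4, 5, 6, 7, 8}, the full vertex set. Edge coverage: each edge of G has both endpoints in at least one bag. Running intersection: for every vertex, the bags containing it form a connected subtree. All three properties hold, so this is a valid tree decomposition of width max|bag| − 1 = 1, and hence tw(G) ≤ 1.

Yes; width 1.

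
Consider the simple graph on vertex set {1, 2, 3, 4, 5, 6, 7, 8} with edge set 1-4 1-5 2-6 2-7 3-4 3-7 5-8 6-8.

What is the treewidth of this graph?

2

A width-2 tree decomposition is:
Bags: B1 = {2, 6, 7}  B2 = {3, 6, 7}  B3 = {3, 4, 6}  B4 = {1, 4, 6}  B5 = {1, 5, 6}  B6 = {5, 6, 8}
Tree: B1–B2, B2–B3, B3–B4, B4–B5, B5–B6
Each bag holds 3 vertices, so the decomposition has width 2, which upper-bounds the treewidth. The edges 6–2–7–3–4–1–5–8–6 form a cycle, so G is not a tree and its treewidth is at least 2. Therefore the treewidth is 2.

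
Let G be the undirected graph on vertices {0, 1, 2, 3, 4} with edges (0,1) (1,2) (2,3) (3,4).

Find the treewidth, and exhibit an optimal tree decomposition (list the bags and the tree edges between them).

Treewidth 1.
One optimal decomposition is:
Bags: B1 = {3, 4}  B2 = {2, 3}  B3 = {1, 2}  B4 = {0, 1}
Tree: B1–B2, B2–B3, B3–B4

The largest bag has 2 vertices, giving width 1; this decomposition certifies tw(G) ≤ 1. Since G has at least one edge (e.g. 4–3), it is not an edgeless graph, so tw(G) ≥ 1. Combining the bounds, tw(G) = 1.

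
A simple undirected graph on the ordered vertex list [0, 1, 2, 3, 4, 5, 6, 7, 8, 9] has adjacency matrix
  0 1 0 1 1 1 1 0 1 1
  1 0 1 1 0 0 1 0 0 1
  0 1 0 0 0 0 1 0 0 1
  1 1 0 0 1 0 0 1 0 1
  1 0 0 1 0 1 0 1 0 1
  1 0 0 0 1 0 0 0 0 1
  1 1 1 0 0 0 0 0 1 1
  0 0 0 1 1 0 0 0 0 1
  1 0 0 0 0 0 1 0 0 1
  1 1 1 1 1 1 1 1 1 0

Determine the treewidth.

3

A width-3 tree decomposition is:
Bags: B1 = {0, 3, 4, 9}  B2 = {0, 4, 5, 9}  B3 = {0, 1, 3, 9}  B4 = {3, 4, 7, 9}  B5 = {0, 1, 6, 9}  B6 = {1, 2, 6, 9}  B7 = {0, 6, 8, 9}
Tree: B1–B2, B1–B3, B1–B4, B3–B5, B5–B6, B5–B7
The largest bag has 4 vertices, giving width 3; this decomposition certifies tw(G) ≤ 3. For the lower bound, the 4 vertices {0, 6, 8, 9} are pairwise adjacent, and any tree decomposition puts a clique entirely inside one bag — forcing width ≥ 3. Combining the bounds, tw(G) = 3.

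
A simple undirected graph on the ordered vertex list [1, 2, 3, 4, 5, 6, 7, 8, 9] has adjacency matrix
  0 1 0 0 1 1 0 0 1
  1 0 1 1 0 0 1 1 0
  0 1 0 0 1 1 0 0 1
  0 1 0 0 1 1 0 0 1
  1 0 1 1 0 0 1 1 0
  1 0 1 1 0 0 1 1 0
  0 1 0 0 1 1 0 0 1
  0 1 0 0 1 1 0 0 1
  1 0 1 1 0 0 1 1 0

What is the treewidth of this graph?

A width-4 tree decomposition is:
Bags: B1 = {2, 3, 5, 6, 9}  B2 = {2, 5, 6, 8, 9}  B3 = {1, 2, 5, 6, 9}  B4 = {2, 4, 5, 6, 9}  B5 = {2, 5, 6, 7, 9}
Tree: B1–B2, B2–B3, B3–B4, B4–B5
Each bag holds 5 vertices, so the decomposition has width 4, which upper-bounds the treewidth. For the lower bound: the 5 vertex sets {3,6}, {2,8}, {1,9}, {5}, {4} are disjoint, each induces a connected subgraph, and every pair is joined by at least one edge of G. Contracting each set to a single vertex therefore yields K_{5} as a minor, and since treewidth is minor-monotone, tw(G) ≥ tw(K_{5}) = 4. The upper and lower bounds meet at 4, so that is the treewidth.

4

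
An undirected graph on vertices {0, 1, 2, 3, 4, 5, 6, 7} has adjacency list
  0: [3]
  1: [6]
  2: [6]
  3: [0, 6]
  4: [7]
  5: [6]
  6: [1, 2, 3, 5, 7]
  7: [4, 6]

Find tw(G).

1

A width-1 tree decomposition is:
Bags: B1 = {2, 6}  B2 = {1, 6}  B3 = {3, 6}  B4 = {0, 3}  B5 = {6, 7}  B6 = {4, 7}  B7 = {5, 6}
Tree: B1–B2, B1–B3, B3–B4, B2–B5, B5–B6, B5–B7
The largest bag has 2 vertices, giving width 1; this decomposition certifies tw(G) ≤ 1. G has an edge, so its treewidth is at least 1. Combining the bounds, tw(G) = 1.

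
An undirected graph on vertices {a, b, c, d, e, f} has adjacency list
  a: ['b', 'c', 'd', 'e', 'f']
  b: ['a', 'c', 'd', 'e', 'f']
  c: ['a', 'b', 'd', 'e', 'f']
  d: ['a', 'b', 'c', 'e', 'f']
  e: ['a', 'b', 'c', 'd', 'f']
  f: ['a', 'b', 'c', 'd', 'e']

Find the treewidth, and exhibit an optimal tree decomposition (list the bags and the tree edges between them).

A single bag containing all 6 vertices is trivially a valid decomposition of width 5. On the other hand G contains the 6-clique {a, b, c, d, e, f}. A clique must lie in a single bag of any decomposition, so no decomposition can have width below 5. The upper and lower bounds meet at 5, so that is the treewidth.

Treewidth 5.
One such decomposition:
Bags: B1 = {a, b, c, d, e, f}
Tree: (single bag)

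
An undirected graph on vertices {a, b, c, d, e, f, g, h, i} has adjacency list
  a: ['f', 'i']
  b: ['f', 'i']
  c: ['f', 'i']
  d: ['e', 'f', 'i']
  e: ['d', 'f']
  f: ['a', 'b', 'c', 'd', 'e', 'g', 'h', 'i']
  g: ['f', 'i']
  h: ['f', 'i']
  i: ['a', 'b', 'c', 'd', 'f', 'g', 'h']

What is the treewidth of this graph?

A width-2 tree decomposition is:
Bags: B1 = {c, f, i}  B2 = {f, h, i}  B3 = {d, f, i}  B4 = {b, f, i}  B5 = {a, f, i}  B6 = {f, g, i}  B7 = {d, e, f}
Tree: B1–B2, B1–B3, B1–B4, B3–B5, B1–B6, B3–B7
The largest bag has 3 vertices, giving width 2; this decomposition certifies tw(G) ≤ 2. On the other hand G contains the 3-clique {d, e, f}. A clique must lie in a single bag of any decomposition, so no decomposition can have width below 2. Therefore the treewidth is 2.

2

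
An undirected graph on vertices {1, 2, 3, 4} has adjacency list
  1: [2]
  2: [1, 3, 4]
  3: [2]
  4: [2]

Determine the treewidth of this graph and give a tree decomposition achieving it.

Each bag holds 2 vertices, so the decomposition has width 1, which upper-bounds the treewidth. G has an edge, so its treewidth is at least 1. Hence tw(G) = 1 exactly.

Treewidth 1.
One optimal decomposition is:
Bags: B1 = {2, 4}  B2 = {1, 2}  B3 = {2, 3}
Tree: B1–B2, B1–B3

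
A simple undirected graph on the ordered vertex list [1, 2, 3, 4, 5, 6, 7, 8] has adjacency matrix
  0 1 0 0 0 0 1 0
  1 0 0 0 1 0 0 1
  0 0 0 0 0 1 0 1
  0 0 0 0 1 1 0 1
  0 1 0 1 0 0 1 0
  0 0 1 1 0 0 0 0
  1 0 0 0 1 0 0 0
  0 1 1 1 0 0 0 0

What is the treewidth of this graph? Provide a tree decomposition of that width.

Treewidth 2.
Bags: B1 = {1, 5, 7}  B2 = {1, 2, 5}  B3 = {2, 4, 5}  B4 = {2, 4, 8}  B5 = {4, 6, 8}  B6 = {3, 6, 8}
Tree: B1–B2, B2–B3, B3–B4, B4–B5, B5–B6

The largest bag has 3 vertices, giving width 2; this decomposition certifies tw(G) ≤ 2. Since 7–1–2–5–7 is a cycle in G, G is not acyclic. Forests are exactly the graphs of treewidth ≤ 1, so tw(G) ≥ 2. Hence tw(G) = 2 exactly.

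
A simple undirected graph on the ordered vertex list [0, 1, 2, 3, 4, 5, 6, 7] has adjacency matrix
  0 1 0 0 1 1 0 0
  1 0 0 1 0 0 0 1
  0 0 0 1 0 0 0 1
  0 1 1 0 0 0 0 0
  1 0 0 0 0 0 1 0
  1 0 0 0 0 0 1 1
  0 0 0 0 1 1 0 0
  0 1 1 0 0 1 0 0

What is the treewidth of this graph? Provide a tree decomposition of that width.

Treewidth 2.
Bags: B1 = {4, 5, 6}  B2 = {0, 4, 5}  B3 = {0, 5, 7}  B4 = {0, 1, 7}  B5 = {1, 2, 7}  B6 = {1, 2, 3}
Tree: B1–B2, B2–B3, B3–B4, B4–B5, B5–B6

Every bag has size at most 3, so the width is 3 − 1 = 2 and tw(G) ≤ 2. Since 6–4–0–5–6 is a cycle in G, G is not acyclic. Forests are exactly the graphs of treewidth ≤ 1, so tw(G) ≥ 2. Therefore the treewidth is 2.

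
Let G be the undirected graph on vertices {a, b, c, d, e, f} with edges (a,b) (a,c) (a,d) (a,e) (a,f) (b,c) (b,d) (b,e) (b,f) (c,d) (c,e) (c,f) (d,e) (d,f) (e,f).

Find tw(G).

A width-5 tree decomposition is:
Bags: B1 = {a, b, c, d, e, f}
Tree: (single bag)
A single bag containing all 6 vertices is trivially a valid decomposition of width 5. On the other hand G contains the 6-clique {a, b, c, d, e, f}. A clique must lie in a single bag of any decomposition, so no decomposition can have width below 5. Combining the bounds, tw(G) = 5.

5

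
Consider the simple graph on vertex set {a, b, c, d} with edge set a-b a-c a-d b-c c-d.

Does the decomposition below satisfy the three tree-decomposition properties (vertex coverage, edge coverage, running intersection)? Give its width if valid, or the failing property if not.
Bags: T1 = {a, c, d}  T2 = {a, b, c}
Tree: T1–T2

Every vertex of G appears in some bag (union = {a, b, c, d}); every edge is covered by a bag; and for each vertex v the set of bags containing v is connected in the bag tree. The decomposition is therefore valid. The largest bag has 3 vertices, so the width is 2.

Yes; width 2.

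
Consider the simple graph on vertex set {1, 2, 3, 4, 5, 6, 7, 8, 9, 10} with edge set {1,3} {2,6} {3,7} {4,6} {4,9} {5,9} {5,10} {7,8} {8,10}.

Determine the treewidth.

A width-1 tree decomposition is:
Bags: B1 = {2, 6}  B2 = {4, 6}  B3 = {4, 9}  B4 = {5, 9}  B5 = {5, 10}  B6 = {8, 10}  B7 = {7, 8}  B8 = {3, 7}  B9 = {1, 3}
Tree: B1–B2, B2–B3, B3–B4, B4–B5, B5–B6, B6–B7, B7–B8, B8–B9
Every bag has size at most 2, so the width is 2 − 1 = 1 and tw(G) ≤ 1. G has an edge, so its treewidth is at least 1. The upper and lower bounds meet at 1, so that is the treewidth.

1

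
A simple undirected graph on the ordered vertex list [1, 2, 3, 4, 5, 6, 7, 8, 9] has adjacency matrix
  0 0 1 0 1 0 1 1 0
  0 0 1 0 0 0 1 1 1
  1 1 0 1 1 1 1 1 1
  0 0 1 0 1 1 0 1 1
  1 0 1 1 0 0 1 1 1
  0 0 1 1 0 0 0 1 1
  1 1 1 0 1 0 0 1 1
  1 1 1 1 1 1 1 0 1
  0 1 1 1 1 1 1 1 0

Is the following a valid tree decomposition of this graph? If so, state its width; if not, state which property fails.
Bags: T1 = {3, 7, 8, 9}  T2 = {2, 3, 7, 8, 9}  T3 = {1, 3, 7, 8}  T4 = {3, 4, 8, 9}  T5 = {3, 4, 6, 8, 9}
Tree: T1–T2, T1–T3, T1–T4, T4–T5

No — vertex 5 appears in no bag.

A tree decomposition must satisfy three properties: every vertex lies in some bag; for every edge, both endpoints lie together in some bag; and for every vertex, the bags containing it form a connected subtree. Here vertex 5 appears in no bag, so the decomposition is invalid.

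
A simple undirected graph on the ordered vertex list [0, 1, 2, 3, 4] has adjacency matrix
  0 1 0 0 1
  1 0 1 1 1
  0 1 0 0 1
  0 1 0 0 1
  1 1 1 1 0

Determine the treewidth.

2

A width-2 tree decomposition is:
Bags: B1 = {0, 1, 4}  B2 = {1, 3, 4}  B3 = {1, 2, 4}
Tree: B1–B2, B2–B3
Each bag holds 3 vertices, so the decomposition has width 2, which upper-bounds the treewidth. On the other hand G contains the 3-clique {0, 1, 4}. A clique must lie in a single bag of any decomposition, so no decomposition can have width below 2. Hence tw(G) = 2 exactly.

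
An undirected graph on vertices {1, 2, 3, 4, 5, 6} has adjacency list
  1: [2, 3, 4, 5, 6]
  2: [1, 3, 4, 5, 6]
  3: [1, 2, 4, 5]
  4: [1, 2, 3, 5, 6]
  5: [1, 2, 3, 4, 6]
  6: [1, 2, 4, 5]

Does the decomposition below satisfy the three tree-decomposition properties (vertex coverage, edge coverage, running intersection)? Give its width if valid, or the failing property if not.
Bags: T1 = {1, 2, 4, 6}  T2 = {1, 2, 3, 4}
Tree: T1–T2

No — vertex 5 appears in no bag.

A tree decomposition must satisfy three properties: every vertex lies in some bag; for every edge, both endpoints lie together in some bag; and for every vertex, the bags containing it form a connected subtree. Here vertex 5 appears in no bag, so the decomposition is invalid.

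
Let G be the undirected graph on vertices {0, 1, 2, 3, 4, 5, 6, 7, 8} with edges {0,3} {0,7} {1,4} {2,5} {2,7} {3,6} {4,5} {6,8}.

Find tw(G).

A width-1 tree decomposition is:
Bags: B1 = {6, 8}  B2 = {3, 6}  B3 = {0, 3}  B4 = {0, 7}  B5 = {2, 7}  B6 = {2, 5}  B7 = {4, 5}  B8 = {1, 4}
Tree: B1–B2, B2–B3, B3–B4, B4–B5, B5–B6, B6–B7, B7–B8
The largest bag has 2 vertices, giving width 1; this decomposition certifies tw(G) ≤ 1. G has an edge, so its treewidth is at least 1. Hence tw(G) = 1 exactly.

1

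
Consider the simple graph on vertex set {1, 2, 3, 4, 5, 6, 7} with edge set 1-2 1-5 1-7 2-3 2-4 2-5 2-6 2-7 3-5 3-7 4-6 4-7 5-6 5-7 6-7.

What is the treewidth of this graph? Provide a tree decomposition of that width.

Treewidth 3.
One optimal decomposition is:
Bags: B1 = {1, 2, 5, 7}  B2 = {2, 5, 6, 7}  B3 = {2, 4, 6, 7}  B4 = {2, 3, 5, 7}
Tree: B1–B2, B2–B3, B1–B4

The largest bag has 4 vertices, giving width 3; this decomposition certifies tw(G) ≤ 3. Conversely, {2, 4, 6, 7} is a clique of size 4, and the vertices of any clique must share a bag in every tree decomposition; so some bag has ≥ 4 vertices and tw(G) ≥ 3. Hence tw(G) = 3 exactly.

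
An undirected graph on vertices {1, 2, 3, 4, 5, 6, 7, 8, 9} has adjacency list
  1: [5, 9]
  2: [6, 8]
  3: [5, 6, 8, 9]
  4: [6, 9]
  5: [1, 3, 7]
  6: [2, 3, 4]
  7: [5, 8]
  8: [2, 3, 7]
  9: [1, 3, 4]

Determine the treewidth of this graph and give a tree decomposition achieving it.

Treewidth 3.
One optimal decomposition is:
Bags: B1 = {1, 5, 7, 8}  B2 = {1, 3, 5, 8}  B3 = {1, 3, 8, 9}  B4 = {2, 3, 8, 9}  B5 = {2, 3, 6, 9}  B6 = {2, 4, 6, 9}
Tree: B1–B2, B2–B3, B3–B4, B4–B5, B5–B6

The largest bag has 4 vertices, giving width 3; this decomposition certifies tw(G) ≤ 3. For the lower bound: the 4 vertex sets {1,5,7}, {8}, {3}, {2,4,6,9} are disjoint, each induces a connected subgraph, and every pair is joined by at least one edge of G. Contracting each set to a single vertex therefore yields K_{4} as a minor, and since treewidth is minor-monotone, tw(G) ≥ tw(K_{4}) = 3. Combining the bounds, tw(G) = 3.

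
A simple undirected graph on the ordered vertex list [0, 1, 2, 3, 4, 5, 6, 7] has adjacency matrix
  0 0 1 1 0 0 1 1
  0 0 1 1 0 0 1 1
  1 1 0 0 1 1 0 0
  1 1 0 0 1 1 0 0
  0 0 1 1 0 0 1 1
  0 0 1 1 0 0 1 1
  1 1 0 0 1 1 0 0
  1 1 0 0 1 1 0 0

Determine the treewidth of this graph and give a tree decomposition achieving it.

Treewidth 4.
Bags: B1 = {0, 1, 4, 5, 7}  B2 = {0, 1, 4, 5, 6}  B3 = {0, 1, 3, 4, 5}  B4 = {0, 1, 2, 4, 5}
Tree: B1–B2, B2–B3, B3–B4

Every bag has size at most 5, so the width is 5 − 1 = 4 and tw(G) ≤ 4. For the lower bound: the 5 vertex sets {0,7}, {5,6}, {3,4}, {1}, {2} are disjoint, each induces a connected subgraph, and every pair is joined by at least one edge of G. Contracting each set to a single vertex therefore yields K_{5} as a minor, and since treewidth is minor-monotone, tw(G) ≥ tw(K_{5}) = 4. Therefore the treewidth is 4.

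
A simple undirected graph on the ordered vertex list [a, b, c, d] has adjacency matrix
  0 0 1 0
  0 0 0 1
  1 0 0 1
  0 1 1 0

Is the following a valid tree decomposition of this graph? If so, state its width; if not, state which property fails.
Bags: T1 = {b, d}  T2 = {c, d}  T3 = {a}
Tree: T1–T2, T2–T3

No — edge (c,a) lies in no bag.

A tree decomposition must satisfy three properties: every vertex lies in some bag; for every edge, both endpoints lie together in some bag; and for every vertex, the bags containing it form a connected subtree. Here edge (c,a) lies in no bag, so the decomposition is invalid.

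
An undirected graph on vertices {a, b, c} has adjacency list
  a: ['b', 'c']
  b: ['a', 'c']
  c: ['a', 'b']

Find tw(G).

2

A width-2 tree decomposition is:
Bags: B1 = {a, b, c}
Tree: (single bag)
With just one bag of size 3, the width is 3 − 1 = 2, so tw(G) ≤ 2. Conversely, {a, b, c} is a clique of size 3, and the vertices of any clique must share a bag in every tree decomposition; so some bag has ≥ 3 vertices and tw(G) ≥ 2. Hence tw(G) = 2 exactly.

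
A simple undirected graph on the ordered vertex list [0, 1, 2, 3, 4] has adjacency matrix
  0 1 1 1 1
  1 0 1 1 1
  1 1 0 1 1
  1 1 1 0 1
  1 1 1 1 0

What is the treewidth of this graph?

A width-4 tree decomposition is:
Bags: B1 = {0, 1, 2, 3, 4}
Tree: (single bag)
A single bag containing all 5 vertices is trivially a valid decomposition of width 4. Conversely, {0, 1, 2, 3, 4} is a clique of size 5, and the vertices of any clique must share a bag in every tree decomposition; so some bag has ≥ 5 vertices and tw(G) ≥ 4. The upper and lower bounds meet at 4, so that is the treewidth.

4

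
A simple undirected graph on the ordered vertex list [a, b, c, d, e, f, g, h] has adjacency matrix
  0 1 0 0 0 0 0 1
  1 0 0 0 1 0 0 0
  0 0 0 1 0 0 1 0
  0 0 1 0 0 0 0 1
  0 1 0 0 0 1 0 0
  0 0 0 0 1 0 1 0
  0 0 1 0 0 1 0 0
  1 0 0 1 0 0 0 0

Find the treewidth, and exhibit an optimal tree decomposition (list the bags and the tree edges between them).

The largest bag has 3 vertices, giving width 2; this decomposition certifies tw(G) ≤ 2. Since c–g–f–e–b–a–h–d–c is a cycle in G, G is not acyclic. Forests are exactly the graphs of treewidth ≤ 1, so tw(G) ≥ 2. Hence tw(G) = 2 exactly.

Treewidth 2.
Bags: B1 = {c, f, g}  B2 = {c, e, f}  B3 = {b, c, e}  B4 = {a, b, c}  B5 = {a, c, h}  B6 = {c, d, h}
Tree: B1–B2, B2–B3, B3–B4, B4–B5, B5–B6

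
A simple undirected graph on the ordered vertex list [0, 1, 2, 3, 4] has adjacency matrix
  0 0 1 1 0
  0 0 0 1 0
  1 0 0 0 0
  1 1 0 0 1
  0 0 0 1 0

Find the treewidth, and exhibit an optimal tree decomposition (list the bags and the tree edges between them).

Treewidth 1.
One such decomposition:
Bags: B1 = {0, 3}  B2 = {0, 2}  B3 = {3, 4}  B4 = {1, 3}
Tree: B1–B2, B1–B3, B3–B4

Each bag holds 2 vertices, so the decomposition has width 1, which upper-bounds the treewidth. Any graph with an edge has treewidth ≥ 1, and G has the edge 0–3. Combining the bounds, tw(G) = 1.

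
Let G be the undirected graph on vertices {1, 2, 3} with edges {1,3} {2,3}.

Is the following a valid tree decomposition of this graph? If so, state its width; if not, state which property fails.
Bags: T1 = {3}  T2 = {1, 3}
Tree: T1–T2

A tree decomposition must satisfy three properties: every vertex lies in some bag; for every edge, both endpoints lie together in some bag; and for every vertex, the bags containing it form a connected subtree. Here vertex 2 appears in no bag, so the decomposition is invalid.

No — vertex 2 appears in no bag.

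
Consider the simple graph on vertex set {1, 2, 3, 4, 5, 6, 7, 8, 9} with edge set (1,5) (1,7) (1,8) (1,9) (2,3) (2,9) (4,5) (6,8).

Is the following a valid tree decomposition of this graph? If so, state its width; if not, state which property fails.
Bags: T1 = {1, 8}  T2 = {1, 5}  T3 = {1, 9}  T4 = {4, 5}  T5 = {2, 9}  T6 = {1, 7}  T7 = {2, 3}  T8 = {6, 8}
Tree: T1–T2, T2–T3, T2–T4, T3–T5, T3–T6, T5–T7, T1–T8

Vertex coverage: the bags together contain {1, 2, 3, 4, 5, 6, 7, 8, 9}, the full vertex set. Edge coverage: each edge of G has both endpoints in at least one bag. Running intersection: for every vertex, the bags containing it form a connected subtree. All three properties hold, so this is a valid tree decomposition of width max|bag| − 1 = 1, and hence tw(G) ≤ 1.

Yes; width 1.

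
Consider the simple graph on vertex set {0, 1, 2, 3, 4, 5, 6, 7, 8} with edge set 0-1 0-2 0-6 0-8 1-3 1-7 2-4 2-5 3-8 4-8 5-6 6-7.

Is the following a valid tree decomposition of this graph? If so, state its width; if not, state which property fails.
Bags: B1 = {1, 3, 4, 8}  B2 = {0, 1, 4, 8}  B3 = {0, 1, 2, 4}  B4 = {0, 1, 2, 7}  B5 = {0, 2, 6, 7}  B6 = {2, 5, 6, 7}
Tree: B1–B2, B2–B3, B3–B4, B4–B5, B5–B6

Vertex coverage: the bags together contain {0, 1, 2, 3, 4, 5, 6, 7, 8}, the full vertex set. Edge coverage: each edge of G has both endpoints in at least one bag. Running intersection: for every vertex, the bags containing it form a connected subtree. All three properties hold, so this is a valid tree decomposition of width max|bag| − 1 = 3, and hence tw(G) ≤ 3.

Yes; width 3.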